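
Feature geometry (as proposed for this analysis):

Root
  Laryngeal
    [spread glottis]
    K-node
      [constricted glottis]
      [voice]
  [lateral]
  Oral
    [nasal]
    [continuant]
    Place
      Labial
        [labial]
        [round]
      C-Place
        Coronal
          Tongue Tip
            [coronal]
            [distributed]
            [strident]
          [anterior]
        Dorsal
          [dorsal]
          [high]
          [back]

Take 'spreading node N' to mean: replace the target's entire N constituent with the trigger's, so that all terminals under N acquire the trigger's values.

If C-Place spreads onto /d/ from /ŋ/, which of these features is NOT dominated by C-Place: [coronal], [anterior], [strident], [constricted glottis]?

[constricted glottis]

The terminals dominated by C-Place are [coronal], [distributed], [strident], [anterior], [dorsal], [high], [back].
[coronal], [anterior], [strident] all lie under C-Place, so they are overwritten when C-Place spreads.
[constricted glottis] attaches under K-node, not under C-Place, so /d/ retains its own value for [constricted glottis].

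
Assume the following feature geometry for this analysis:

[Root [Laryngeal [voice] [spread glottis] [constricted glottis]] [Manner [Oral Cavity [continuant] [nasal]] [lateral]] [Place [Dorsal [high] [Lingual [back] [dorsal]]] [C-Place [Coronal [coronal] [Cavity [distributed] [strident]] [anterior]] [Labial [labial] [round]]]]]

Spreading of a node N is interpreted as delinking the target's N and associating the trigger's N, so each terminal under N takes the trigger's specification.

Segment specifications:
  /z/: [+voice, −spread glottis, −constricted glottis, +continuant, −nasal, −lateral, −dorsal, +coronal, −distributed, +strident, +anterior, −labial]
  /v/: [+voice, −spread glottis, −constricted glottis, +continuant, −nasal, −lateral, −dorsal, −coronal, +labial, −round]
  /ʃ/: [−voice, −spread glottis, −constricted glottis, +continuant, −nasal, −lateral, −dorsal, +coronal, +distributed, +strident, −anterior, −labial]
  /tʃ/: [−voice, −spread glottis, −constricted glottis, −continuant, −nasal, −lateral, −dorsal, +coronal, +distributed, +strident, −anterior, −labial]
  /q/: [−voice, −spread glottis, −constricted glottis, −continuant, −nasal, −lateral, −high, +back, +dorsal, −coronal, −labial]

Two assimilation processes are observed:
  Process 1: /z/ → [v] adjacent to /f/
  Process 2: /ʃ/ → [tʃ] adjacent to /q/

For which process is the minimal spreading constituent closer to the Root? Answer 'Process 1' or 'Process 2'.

Process 1

Process 1 alters [labial], [round], [coronal], [anterior], [distributed], [strident]; the lowest common ancestor is C-Place (depth 2 from Root).
In Process 2, [continuant] changes, so the minimal spreading node is [continuant] at depth 3.
Depth 2 < depth 3; Process 1 involves the structurally higher constituent C-Place.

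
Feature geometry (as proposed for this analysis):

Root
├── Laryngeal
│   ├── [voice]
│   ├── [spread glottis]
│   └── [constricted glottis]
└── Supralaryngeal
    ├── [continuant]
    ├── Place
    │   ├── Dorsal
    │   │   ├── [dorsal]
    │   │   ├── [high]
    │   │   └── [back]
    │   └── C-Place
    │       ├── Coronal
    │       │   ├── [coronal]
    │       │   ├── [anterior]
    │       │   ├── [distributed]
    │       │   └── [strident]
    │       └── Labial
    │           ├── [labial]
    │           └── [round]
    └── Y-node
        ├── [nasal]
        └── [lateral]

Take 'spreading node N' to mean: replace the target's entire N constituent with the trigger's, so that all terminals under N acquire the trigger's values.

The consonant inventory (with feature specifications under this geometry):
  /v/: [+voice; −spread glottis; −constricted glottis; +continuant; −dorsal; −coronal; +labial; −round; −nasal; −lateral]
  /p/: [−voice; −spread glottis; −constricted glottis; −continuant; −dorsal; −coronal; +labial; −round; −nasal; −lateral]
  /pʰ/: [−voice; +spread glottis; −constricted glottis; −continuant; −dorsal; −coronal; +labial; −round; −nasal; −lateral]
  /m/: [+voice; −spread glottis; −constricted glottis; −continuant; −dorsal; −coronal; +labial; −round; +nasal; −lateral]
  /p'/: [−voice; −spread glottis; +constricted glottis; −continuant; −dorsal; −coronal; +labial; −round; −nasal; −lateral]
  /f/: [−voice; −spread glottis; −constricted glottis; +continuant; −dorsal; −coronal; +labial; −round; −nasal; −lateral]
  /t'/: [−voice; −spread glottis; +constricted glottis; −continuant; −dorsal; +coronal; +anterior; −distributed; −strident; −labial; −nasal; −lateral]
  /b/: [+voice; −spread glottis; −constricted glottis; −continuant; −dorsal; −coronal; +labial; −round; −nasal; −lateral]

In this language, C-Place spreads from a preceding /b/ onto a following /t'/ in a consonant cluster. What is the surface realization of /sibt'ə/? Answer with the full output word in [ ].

[sibp'ə]

Terminals under C-Place in this geometry: [coronal], [anterior], [distributed], [strident], [labial], [round].
The target acquires /b/'s values for everything under C-Place — [−coronal], [+labial], [−round] — while keeping its own [voice], [spread glottis], [constricted glottis], ….
Among the inventory, only /p'/ has exactly this specification, giving the surface form [sibp'ə].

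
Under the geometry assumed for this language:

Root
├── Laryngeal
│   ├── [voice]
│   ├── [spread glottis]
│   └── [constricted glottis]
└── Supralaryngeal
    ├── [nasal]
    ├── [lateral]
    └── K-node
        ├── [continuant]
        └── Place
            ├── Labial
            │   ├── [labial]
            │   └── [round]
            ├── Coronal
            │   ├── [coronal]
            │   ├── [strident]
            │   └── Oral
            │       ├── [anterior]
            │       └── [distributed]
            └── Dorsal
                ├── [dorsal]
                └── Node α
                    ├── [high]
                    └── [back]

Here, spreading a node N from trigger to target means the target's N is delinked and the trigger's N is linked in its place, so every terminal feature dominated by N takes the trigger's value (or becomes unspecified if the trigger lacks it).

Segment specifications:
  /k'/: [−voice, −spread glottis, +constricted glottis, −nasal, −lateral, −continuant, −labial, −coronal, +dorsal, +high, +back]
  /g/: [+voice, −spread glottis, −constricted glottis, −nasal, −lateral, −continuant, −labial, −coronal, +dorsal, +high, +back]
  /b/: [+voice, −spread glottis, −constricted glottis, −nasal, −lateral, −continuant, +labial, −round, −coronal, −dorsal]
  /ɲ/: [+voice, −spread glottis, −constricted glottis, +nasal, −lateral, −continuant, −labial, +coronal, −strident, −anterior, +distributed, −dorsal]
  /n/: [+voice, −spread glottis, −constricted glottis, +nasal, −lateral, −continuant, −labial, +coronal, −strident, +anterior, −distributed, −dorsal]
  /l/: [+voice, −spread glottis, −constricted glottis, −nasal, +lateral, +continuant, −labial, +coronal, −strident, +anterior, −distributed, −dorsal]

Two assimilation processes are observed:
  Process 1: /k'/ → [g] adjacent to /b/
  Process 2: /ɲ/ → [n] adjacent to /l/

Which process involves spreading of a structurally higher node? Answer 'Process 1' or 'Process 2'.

Process 1

In Process 1, [voice], [constricted glottis] change, so the minimal spreading node is Laryngeal at depth 1.
Process 2 alters [anterior], [distributed]; the lowest common ancestor is Oral (depth 5 from Root).
Depth 1 < depth 5; Process 1 involves the structurally higher constituent Laryngeal.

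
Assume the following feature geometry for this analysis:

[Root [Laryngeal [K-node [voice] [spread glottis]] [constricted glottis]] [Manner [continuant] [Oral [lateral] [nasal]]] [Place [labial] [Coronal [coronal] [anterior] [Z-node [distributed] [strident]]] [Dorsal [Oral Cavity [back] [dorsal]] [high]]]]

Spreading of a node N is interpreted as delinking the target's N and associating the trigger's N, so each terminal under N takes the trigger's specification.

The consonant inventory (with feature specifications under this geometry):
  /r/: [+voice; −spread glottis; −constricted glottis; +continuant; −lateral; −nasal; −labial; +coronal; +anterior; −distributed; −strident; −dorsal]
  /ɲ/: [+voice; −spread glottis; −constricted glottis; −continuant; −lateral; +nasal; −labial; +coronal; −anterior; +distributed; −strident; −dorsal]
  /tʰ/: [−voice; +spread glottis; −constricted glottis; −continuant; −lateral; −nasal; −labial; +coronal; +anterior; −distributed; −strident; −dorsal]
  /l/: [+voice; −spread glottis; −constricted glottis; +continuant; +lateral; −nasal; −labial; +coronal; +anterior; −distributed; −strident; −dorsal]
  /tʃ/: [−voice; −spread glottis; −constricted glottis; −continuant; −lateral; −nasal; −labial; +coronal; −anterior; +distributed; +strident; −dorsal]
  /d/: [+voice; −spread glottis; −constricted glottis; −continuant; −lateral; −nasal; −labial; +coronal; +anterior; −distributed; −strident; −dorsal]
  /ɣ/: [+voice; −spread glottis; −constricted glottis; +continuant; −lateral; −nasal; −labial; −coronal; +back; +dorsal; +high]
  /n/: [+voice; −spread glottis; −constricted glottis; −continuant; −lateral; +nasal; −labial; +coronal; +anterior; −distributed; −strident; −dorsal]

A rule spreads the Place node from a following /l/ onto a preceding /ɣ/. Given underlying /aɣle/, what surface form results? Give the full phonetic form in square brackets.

Place immediately or transitively dominates [labial], [coronal], [anterior], [distributed], [strident], [back], [dorsal], [high].
Spreading Place from /l/ onto /ɣ/ replaces those values with /l/'s: [−labial], [+coronal], [+anterior], [−distributed], [−strident], [−dorsal]. Features outside Place ([voice], [spread glottis], [constricted glottis], …) stay as in /ɣ/.
Among the inventory, only /r/ has exactly this specification, giving the surface form [arle].

[arle]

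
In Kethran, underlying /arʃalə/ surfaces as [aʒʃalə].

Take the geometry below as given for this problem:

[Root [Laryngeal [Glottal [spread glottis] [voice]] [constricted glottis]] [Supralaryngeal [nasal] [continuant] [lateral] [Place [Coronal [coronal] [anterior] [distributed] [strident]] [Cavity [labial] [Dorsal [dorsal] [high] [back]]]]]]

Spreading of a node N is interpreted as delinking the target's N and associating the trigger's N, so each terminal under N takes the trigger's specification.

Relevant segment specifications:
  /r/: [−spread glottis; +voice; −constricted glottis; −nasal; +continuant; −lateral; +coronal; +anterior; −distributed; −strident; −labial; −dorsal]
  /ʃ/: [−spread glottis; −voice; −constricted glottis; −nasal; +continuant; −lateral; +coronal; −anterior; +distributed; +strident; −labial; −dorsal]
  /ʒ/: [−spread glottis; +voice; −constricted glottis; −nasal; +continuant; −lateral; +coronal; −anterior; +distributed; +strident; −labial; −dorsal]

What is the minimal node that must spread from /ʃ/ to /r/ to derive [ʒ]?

/r/ and [ʒ] differ in [anterior], [distributed], [strident]; every other specified feature is identical.
The smallest constituent containing every changed terminal is Coronal — each of its daughters lacks at least one of the affected features.
If Coronal spreads, every terminal under it takes /ʃ/'s value, producing [ʒ] as observed.
[voice], a feature on which the two segments disagree outside Coronal, is unchanged — nothing dominating it spread, and Coronal is the minimal sufficient constituent.

Coronal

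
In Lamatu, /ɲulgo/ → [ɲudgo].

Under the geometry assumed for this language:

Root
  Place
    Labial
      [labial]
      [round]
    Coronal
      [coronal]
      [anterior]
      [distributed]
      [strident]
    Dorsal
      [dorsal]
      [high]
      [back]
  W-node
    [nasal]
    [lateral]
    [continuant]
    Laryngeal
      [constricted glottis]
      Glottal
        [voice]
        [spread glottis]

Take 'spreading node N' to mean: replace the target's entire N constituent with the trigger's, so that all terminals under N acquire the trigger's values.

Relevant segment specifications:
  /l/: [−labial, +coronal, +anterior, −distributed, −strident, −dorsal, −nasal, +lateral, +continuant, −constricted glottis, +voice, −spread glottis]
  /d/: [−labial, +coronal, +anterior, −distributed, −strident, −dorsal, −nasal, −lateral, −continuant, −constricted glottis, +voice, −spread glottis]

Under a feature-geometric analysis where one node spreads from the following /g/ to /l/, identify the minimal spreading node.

W-node

Feature comparison: [continuant], [lateral] differ between /l/ and [d]; the remaining terminals match.
In this geometry the lowest node dominating all of them is W-node: every daughter of W-node dominates only a proper subset, so no lower node suffices.
Delinking /l/'s W-node and associating /g/'s W-node gives precisely the feature bundle of [d].
Had Root spread, [coronal], [dorsal] would have taken /g/'s values; they stay as in /l/, confirming the spreading constituent is exactly W-node.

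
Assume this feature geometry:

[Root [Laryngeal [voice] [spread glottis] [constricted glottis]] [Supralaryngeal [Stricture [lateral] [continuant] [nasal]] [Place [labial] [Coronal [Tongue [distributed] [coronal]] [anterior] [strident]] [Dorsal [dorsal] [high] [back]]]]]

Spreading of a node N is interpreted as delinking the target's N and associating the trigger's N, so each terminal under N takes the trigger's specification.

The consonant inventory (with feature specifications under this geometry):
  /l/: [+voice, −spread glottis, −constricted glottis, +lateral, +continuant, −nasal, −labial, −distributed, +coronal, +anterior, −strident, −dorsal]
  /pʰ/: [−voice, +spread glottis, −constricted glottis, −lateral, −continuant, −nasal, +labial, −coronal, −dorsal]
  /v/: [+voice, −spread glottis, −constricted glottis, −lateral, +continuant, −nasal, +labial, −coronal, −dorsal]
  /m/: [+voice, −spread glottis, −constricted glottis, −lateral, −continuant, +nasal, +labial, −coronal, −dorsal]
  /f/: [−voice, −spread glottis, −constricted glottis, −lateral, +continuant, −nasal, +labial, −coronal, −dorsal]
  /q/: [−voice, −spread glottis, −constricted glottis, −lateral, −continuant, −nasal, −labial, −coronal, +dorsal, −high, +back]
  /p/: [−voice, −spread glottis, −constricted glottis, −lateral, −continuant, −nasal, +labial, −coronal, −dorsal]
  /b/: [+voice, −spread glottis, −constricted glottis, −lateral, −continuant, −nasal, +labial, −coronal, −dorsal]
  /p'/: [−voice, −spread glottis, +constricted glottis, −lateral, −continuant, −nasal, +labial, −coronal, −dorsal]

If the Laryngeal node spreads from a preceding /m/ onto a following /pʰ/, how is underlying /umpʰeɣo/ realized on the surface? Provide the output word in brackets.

[umbeɣo]

Laryngeal immediately or transitively dominates [voice], [spread glottis], [constricted glottis].
Spreading Laryngeal from /m/ onto /pʰ/ replaces those values with /m/'s: [+voice], [−spread glottis], [−constricted glottis]. Features outside Laryngeal ([lateral], [continuant], [nasal], …) stay as in /pʰ/.
This feature bundle is that of [b], so /umpʰeɣo/ surfaces as [umbeɣo].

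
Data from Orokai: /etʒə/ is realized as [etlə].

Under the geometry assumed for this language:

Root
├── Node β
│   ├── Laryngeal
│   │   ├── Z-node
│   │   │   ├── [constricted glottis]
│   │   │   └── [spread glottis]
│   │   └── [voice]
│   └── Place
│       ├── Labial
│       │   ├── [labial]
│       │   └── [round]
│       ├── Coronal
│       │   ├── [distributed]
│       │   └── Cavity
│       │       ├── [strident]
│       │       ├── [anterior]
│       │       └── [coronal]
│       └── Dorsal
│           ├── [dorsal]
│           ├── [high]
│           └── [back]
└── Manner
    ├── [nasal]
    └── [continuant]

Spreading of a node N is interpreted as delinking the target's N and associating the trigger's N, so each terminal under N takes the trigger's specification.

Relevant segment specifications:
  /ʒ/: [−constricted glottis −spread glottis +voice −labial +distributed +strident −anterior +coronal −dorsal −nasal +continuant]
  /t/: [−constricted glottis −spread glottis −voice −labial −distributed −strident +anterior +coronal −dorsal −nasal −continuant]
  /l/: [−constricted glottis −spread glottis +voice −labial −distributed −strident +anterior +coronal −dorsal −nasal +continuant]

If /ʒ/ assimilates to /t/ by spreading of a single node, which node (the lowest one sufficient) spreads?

Coronal

Feature comparison: [anterior], [distributed], [strident] differ between /ʒ/ and [l]; the remaining terminals match.
Tracing each changed feature up the tree, the paths first meet at Coronal; any lower node misses at least one of them.
Delinking /ʒ/'s Coronal and associating /t/'s Coronal gives precisely the feature bundle of [l].
Features on which the two segments disagree outside Coronal, such as [voice], [continuant], are unchanged — nothing dominating them spread, and Coronal is the minimal sufficient constituent.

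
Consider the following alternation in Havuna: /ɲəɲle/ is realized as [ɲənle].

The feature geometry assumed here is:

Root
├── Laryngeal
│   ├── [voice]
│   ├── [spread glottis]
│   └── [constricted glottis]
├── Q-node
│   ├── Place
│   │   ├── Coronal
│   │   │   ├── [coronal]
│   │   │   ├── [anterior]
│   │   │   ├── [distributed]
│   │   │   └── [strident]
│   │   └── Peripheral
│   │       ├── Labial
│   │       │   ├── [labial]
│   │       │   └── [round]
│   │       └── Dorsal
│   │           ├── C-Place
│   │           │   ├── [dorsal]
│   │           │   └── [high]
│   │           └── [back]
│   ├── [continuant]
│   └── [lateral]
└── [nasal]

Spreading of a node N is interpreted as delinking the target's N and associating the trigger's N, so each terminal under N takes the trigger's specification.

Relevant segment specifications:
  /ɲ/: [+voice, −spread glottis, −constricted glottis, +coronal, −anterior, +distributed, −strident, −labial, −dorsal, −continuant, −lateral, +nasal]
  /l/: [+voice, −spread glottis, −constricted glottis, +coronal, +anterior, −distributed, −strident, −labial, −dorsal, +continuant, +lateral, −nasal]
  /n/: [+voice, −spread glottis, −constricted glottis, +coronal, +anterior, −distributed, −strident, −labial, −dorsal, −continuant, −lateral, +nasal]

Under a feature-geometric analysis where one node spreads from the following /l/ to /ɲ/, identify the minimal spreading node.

Coronal

Feature comparison: [anterior], [distributed] differ between /ɲ/ and [n]; the remaining terminals match.
Tracing each changed feature up the tree, the paths first meet at Coronal; any lower node misses at least one of them.
Delinking /ɲ/'s Coronal and associating /l/'s Coronal gives precisely the feature bundle of [n].
[nasal], [lateral] stay as in /ɲ/ although /l/ differs there, so no node dominating them spread; among the remaining candidates Coronal is the lowest that derives the output.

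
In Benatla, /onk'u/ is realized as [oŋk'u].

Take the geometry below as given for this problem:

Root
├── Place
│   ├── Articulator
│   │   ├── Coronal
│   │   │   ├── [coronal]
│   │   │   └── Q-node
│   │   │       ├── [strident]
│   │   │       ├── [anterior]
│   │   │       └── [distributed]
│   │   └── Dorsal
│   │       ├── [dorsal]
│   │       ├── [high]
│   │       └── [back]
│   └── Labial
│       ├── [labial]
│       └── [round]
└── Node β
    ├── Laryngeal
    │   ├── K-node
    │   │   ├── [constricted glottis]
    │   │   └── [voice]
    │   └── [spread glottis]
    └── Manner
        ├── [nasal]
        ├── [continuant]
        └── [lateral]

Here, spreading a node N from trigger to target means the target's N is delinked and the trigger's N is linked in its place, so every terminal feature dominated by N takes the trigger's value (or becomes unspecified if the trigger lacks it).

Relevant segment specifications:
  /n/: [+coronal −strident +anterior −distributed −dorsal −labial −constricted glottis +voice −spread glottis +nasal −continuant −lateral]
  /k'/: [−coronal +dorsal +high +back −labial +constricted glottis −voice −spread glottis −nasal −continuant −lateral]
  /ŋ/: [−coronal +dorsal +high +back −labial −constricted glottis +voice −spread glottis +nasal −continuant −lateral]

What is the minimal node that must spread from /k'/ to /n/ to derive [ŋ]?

Articulator

The alternation /n/ → [ŋ] changes [coronal], [anterior], [distributed], [strident], [dorsal], [high], [back] and nothing else.
Tracing each changed feature up the tree, the paths first meet at Articulator; any lower node misses at least one of them.
Delinking /n/'s Articulator and associating /k'/'s Articulator gives precisely the feature bundle of [ŋ].
[constricted glottis], [nasal] stay as in /n/ although /k'/ differs there, so no node dominating them spread; among the remaining candidates Articulator is the lowest that derives the output.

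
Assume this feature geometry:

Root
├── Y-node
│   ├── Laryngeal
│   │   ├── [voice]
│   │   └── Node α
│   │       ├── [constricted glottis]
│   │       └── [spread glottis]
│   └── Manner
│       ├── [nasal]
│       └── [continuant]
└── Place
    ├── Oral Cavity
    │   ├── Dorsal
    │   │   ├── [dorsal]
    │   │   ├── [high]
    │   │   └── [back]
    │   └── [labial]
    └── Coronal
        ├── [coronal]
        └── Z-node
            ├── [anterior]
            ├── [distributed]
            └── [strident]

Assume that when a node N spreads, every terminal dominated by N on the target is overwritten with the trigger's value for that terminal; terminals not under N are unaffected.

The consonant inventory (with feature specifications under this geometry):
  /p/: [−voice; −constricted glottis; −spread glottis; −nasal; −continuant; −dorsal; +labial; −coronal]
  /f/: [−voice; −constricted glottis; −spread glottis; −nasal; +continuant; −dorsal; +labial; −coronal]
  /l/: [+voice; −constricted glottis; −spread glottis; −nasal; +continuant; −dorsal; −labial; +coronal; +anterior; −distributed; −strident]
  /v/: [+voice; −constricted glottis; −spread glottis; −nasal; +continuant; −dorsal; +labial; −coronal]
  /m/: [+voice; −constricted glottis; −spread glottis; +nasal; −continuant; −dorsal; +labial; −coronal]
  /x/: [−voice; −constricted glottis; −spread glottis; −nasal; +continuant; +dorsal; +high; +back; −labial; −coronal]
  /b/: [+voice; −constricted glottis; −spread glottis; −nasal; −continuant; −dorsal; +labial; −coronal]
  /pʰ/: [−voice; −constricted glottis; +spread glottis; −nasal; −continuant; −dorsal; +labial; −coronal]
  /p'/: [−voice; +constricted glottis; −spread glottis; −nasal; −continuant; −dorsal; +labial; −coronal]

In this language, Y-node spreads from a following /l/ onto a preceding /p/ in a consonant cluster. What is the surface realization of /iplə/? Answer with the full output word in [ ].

[ivlə]

Terminals under Y-node in this geometry: [voice], [constricted glottis], [spread glottis], [nasal], [continuant].
After delinking /p/'s Y-node and linking /l/'s, the affected terminals become [+voice], [−constricted glottis], [−spread glottis], [−nasal], [+continuant]; [dorsal], [labial], [coronal] (outside Y-node) are retained from /p/.
Among the inventory, only /v/ has exactly this specification, giving the surface form [ivlə].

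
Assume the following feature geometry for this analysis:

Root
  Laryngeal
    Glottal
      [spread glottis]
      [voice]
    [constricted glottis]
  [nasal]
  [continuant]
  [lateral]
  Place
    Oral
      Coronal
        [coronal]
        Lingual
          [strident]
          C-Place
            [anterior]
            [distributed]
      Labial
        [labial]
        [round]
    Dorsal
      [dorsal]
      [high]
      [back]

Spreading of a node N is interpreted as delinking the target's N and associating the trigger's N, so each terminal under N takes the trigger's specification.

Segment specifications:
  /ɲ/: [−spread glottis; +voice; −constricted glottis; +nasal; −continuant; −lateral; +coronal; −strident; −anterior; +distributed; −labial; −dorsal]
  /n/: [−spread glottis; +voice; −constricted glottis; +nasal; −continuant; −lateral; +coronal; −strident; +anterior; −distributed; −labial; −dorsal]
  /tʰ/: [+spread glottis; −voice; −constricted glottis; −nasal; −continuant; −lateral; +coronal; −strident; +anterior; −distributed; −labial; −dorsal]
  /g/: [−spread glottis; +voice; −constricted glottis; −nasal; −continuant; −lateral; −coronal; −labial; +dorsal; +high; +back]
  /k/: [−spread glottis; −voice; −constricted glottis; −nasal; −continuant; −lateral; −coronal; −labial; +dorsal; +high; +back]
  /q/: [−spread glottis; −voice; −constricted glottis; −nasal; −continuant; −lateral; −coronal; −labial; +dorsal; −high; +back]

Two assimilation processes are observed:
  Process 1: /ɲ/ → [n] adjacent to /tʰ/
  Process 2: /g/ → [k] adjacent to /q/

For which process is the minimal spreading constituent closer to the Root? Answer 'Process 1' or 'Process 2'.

Process 2

In Process 1, [anterior], [distributed] change, so the minimal spreading node is C-Place at depth 5.
Process 2: the feature that changes is [voice]; the minimal node is [voice] (depth 3).
[voice] is closer to Root than C-Place, so Process 2 spreads the higher node.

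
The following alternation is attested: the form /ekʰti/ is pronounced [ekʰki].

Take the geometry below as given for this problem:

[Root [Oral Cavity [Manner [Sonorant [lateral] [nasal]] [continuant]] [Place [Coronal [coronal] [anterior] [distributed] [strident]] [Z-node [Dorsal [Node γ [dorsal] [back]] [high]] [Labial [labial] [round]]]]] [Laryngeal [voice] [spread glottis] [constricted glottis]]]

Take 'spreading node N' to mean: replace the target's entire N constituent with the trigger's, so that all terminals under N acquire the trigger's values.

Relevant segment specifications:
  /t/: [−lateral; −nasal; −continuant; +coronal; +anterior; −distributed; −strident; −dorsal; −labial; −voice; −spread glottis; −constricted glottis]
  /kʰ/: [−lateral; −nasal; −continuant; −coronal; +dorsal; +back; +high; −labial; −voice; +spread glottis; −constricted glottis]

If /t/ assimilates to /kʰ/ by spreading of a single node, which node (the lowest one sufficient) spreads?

/t/ and [k] differ in [coronal], [anterior], [distributed], [strident], [dorsal], [high], [back]; every other specified feature is identical.
In this geometry the lowest node dominating all of them is Place: every daughter of Place dominates only a proper subset, so no lower node suffices.
Spreading Place from /kʰ/ overwrites each of those terminals with /kʰ/'s values, yielding exactly [k].
[spread glottis] stays as in /t/ although /kʰ/ differs there, so no node dominating it spread; among the remaining candidates Place is the lowest that derives the output.

Place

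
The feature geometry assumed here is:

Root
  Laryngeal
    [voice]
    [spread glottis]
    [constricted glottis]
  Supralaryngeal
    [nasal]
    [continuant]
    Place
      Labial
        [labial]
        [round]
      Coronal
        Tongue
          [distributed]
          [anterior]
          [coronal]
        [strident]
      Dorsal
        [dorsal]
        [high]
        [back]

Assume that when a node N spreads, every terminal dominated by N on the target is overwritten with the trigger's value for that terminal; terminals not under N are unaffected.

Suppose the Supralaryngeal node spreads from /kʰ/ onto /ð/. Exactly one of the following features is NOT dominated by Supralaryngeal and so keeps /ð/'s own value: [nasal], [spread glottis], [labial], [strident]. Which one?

The terminals dominated by Supralaryngeal are [nasal], [continuant], [labial], [round], [distributed], [anterior], [coronal], [strident], [dorsal], [high], [back].
[labial], [strident], [nasal] all lie under Supralaryngeal, so they are overwritten when Supralaryngeal spreads.
[spread glottis] is not within the Supralaryngeal subtree (it hangs from Laryngeal), so /ð/'s [spread glottis] value survives.

[spread glottis]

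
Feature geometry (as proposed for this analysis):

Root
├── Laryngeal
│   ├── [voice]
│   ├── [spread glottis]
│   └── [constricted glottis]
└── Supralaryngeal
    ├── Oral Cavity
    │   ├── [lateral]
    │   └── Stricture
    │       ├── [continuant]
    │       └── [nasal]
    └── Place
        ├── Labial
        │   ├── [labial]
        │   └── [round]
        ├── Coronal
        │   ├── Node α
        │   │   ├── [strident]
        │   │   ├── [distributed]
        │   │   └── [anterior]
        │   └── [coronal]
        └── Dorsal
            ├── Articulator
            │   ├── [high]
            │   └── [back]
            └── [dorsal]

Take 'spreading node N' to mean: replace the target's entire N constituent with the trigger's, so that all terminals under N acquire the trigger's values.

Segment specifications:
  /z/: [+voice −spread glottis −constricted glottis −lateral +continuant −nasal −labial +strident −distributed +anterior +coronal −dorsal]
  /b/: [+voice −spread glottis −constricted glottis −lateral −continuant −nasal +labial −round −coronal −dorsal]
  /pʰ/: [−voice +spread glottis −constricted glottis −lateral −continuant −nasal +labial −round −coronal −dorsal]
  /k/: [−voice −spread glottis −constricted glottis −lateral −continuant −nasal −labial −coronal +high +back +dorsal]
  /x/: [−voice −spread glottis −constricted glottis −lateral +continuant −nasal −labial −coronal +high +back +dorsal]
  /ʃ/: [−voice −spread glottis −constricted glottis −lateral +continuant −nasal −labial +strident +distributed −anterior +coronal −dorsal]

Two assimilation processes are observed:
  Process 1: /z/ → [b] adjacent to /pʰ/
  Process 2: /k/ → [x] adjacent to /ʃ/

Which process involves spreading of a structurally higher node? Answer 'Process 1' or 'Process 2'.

Process 1: the features that change are [continuant], [labial], [round], [coronal], [anterior], [distributed], [strident]; the minimal node is Supralaryngeal (depth 1).
Process 2: the feature that changes is [continuant]; the minimal node is [continuant] (depth 4).
Supralaryngeal (depth 1) sits above [continuant] (depth 4), making Process 1 the one with the higher spreading node.

Process 1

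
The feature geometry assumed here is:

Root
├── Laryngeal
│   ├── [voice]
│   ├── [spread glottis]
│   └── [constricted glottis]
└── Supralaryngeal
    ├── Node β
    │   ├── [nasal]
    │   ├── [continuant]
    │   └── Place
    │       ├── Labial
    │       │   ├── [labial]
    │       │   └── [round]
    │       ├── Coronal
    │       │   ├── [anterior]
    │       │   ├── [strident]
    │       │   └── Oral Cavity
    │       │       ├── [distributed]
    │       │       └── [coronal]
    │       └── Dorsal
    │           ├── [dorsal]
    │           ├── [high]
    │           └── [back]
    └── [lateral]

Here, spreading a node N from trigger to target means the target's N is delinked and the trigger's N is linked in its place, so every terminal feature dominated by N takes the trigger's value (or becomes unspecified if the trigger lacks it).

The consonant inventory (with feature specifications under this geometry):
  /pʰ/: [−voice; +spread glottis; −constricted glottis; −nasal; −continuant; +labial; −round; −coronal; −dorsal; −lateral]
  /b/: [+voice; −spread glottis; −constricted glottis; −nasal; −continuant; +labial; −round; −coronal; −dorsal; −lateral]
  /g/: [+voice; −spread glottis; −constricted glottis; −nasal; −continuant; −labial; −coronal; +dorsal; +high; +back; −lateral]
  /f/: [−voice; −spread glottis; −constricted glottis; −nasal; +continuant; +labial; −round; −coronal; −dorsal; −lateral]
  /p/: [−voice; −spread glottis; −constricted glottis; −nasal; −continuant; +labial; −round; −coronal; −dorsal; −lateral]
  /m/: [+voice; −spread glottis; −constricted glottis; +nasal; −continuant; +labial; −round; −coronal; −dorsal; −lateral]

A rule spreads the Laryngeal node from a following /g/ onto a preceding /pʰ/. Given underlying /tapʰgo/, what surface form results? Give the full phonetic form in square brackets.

Laryngeal immediately or transitively dominates [voice], [spread glottis], [constricted glottis].
The target acquires /g/'s values for everything under Laryngeal — [+voice], [−spread glottis], [−constricted glottis] — while keeping its own [nasal], [continuant], [labial], ….
The resulting bundle matches /b/ in the inventory; substituting it for /pʰ/ gives [tabgo].

[tabgo]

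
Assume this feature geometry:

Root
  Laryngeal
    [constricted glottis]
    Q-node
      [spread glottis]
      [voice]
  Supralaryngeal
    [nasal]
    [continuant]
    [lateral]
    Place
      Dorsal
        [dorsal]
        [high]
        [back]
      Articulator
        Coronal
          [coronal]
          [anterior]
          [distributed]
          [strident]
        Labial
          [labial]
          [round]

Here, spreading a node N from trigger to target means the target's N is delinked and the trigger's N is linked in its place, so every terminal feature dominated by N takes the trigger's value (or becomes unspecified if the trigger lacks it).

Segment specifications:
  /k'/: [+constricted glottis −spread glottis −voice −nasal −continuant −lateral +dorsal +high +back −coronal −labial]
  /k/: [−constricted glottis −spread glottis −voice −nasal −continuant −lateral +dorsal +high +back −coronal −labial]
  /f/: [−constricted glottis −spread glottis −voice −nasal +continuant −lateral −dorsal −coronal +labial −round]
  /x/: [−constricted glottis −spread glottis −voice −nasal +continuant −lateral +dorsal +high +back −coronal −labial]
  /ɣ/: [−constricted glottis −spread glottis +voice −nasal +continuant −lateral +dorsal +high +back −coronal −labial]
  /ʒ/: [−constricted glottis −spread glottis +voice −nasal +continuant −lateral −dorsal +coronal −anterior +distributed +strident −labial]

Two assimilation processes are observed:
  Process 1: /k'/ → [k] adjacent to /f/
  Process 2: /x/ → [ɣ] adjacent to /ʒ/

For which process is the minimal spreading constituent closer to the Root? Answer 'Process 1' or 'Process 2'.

Process 1 alters [constricted glottis]; the lowest dominating node is [constricted glottis] (depth 2 from Root).
In Process 2, [voice] changes, so the minimal spreading node is [voice] at depth 3.
[constricted glottis] is closer to Root than [voice], so Process 1 spreads the higher node.

Process 1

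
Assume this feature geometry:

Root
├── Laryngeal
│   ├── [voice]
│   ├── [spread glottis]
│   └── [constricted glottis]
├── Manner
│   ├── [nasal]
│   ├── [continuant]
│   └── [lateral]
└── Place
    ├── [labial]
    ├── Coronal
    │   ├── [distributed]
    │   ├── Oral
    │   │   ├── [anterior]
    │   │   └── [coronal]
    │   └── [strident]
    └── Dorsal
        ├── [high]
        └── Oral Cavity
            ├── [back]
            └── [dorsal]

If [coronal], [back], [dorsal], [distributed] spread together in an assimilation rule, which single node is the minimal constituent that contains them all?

Place

[coronal] lies under Oral (below Place).
[back]: Root ▹ Place ▹ Dorsal ▹ Oral Cavity ▹ [back].
[dorsal]: Root ▹ Place ▹ Dorsal ▹ Oral Cavity ▹ [dorsal].
[distributed]: Root ▹ Place ▹ Coronal ▹ [distributed].
Place is the lowest common ancestor — every listed feature sits under it, and no single subconstituent of Place covers them all.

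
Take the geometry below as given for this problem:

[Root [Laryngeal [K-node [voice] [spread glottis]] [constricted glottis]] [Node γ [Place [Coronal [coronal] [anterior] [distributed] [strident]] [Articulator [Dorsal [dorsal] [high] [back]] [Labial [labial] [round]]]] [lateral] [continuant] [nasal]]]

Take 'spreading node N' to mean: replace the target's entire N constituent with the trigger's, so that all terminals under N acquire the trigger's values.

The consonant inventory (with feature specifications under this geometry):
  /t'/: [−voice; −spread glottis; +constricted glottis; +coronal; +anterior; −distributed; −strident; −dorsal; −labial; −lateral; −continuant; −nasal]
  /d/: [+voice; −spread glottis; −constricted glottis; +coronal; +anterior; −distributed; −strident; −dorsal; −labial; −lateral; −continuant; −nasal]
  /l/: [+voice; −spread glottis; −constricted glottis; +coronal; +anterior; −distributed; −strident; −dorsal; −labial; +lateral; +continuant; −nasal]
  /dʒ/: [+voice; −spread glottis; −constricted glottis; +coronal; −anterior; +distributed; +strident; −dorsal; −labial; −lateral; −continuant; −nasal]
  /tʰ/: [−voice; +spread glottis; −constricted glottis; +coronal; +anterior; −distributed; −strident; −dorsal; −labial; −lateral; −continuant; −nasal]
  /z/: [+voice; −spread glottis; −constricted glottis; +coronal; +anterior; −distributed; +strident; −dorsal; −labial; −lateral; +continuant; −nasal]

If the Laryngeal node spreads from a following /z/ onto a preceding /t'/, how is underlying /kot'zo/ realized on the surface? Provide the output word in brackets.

The Laryngeal node dominates the terminals [voice], [spread glottis], [constricted glottis].
Spreading Laryngeal from /z/ onto /t'/ replaces those values with /z/'s: [+voice], [−spread glottis], [−constricted glottis]. Features outside Laryngeal ([coronal], [anterior], [distributed], …) stay as in /t'/.
This feature bundle is that of [d], so /kot'zo/ surfaces as [kodzo].

[kodzo]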